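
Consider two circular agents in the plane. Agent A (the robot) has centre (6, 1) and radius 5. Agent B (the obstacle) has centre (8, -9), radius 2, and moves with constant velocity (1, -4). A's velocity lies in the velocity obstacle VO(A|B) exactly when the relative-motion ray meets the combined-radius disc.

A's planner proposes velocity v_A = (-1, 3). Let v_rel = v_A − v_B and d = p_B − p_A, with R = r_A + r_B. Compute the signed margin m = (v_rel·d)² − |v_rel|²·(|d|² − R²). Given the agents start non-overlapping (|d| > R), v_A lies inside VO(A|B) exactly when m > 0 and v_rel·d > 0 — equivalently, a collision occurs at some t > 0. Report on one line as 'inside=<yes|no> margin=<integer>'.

d = (2, -10),  |d|² = 104;  R = 5+2 = 7,  c = 104−7² = 55
v_rel = (-2, 7),  |v_rel|² = 53;  v_rel·d = (-2)·(2) + (7)·(-10) = -74
53·t² + 148·t + 55 = 0  ⇒  m = (-74)² − 53·55 = 2561
m = 2561 > 0,  v_rel·d = -74 < 0  ⇒  outside

inside=no margin=2561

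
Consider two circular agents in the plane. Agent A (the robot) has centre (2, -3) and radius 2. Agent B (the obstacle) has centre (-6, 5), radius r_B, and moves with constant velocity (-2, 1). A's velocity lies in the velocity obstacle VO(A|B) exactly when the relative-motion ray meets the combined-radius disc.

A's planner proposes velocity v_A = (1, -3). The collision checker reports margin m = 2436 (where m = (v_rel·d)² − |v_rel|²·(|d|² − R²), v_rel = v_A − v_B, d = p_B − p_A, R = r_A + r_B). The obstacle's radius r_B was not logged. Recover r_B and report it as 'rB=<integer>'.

m = 2436
d = (-8, 8);  v_rel = (3, -4),  |v_rel|² = 25
v_rel×d = (3)·(8) − (-4)·(-8) = -8
since m = R²·25 − (-8)²:  R² = (64 + 2436) / 25 = 100
R = √100 = 10  ⇒  r_B = 10 − 2 = 8

rB=8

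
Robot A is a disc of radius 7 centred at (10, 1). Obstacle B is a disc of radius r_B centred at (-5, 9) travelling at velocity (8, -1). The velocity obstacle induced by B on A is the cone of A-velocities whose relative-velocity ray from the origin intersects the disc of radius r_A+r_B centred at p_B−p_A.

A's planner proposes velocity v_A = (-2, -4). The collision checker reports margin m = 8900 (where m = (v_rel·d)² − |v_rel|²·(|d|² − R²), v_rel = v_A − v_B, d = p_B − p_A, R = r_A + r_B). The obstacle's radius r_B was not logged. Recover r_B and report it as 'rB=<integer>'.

m = 8900
d = (-15, 8);  v_rel = (-10, -3),  |v_rel|² = 109
v_rel×d = (-10)·(8) − (-3)·(-15) = -125
since m = R²·109 − (-125)²:  R² = (15625 + 8900) / 109 = 225
R = √225 = 15  ⇒  r_B = 15 − 7 = 8

rB=8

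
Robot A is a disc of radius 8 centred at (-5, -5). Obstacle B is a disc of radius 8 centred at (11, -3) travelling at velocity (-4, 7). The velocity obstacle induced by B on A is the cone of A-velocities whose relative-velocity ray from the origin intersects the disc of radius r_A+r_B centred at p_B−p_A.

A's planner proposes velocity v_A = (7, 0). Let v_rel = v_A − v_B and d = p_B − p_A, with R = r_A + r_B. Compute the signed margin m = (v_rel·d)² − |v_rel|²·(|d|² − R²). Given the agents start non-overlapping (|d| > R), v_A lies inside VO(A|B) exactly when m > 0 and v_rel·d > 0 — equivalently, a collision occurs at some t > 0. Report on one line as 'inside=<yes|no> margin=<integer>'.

d = (16, 2),  |d|² = 260;  R = 8+8 = 16,  c = 260−16² = 4
v_rel = (11, -7),  |v_rel|² = 170;  v_rel·d = (11)·(16) + (-7)·(2) = 162
170·t² − 324·t + 4 = 0  ⇒  m = 162² − 170·4 = 25564
m = 25564 > 0,  v_rel·d = 162 > 0  ⇒  inside

inside=yes margin=25564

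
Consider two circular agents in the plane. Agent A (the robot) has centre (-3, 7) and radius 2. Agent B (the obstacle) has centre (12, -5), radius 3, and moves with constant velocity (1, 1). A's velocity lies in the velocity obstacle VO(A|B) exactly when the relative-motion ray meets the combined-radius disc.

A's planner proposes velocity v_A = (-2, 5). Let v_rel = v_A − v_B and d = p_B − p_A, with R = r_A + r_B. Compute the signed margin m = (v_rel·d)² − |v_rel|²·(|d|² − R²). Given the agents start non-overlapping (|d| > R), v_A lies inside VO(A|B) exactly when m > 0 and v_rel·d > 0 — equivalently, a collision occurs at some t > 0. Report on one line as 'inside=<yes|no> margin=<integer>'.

d = (15, -12),  |d|² = 369;  R = 2+3 = 5,  c = 369−5² = 344
v_rel = (-3, 4),  |v_rel|² = 25;  v_rel·d = (-3)·(15) + (4)·(-12) = -93
25·t² + 186·t + 344 = 0  ⇒  m = (-93)² − 25·344 = 49
m = 49 > 0,  v_rel·d = -93 < 0  ⇒  outside

inside=no margin=49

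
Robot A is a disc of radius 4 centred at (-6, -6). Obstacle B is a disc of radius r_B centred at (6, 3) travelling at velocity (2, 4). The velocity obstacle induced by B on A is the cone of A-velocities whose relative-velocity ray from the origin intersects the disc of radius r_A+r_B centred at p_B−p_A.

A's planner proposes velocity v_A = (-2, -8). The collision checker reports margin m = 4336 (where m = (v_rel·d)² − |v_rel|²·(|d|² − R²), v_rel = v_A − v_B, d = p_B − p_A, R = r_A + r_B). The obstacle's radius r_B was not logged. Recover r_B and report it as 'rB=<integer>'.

m = 4336
d = (12, 9);  v_rel = (-4, -12),  |v_rel|² = 160
v_rel×d = (-4)·(9) − (-12)·(12) = 108
since m = R²·160 − 108²:  R² = (11664 + 4336) / 160 = 100
R = √100 = 10  ⇒  r_B = 10 − 4 = 6

rB=6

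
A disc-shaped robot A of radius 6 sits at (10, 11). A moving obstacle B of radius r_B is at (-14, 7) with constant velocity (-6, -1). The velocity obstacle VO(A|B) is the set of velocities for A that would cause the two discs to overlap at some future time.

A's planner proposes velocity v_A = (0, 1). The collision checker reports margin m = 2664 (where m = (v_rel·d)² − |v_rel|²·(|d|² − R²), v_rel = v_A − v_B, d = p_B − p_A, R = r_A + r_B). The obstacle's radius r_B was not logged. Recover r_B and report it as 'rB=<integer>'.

m = 2664
d = (-24, -4);  v_rel = (6, 2),  |v_rel|² = 40
v_rel×d = (6)·(-4) − (2)·(-24) = 24
since m = R²·40 − 24²:  R² = (576 + 2664) / 40 = 81
R = √81 = 9  ⇒  r_B = 9 − 6 = 3

rB=3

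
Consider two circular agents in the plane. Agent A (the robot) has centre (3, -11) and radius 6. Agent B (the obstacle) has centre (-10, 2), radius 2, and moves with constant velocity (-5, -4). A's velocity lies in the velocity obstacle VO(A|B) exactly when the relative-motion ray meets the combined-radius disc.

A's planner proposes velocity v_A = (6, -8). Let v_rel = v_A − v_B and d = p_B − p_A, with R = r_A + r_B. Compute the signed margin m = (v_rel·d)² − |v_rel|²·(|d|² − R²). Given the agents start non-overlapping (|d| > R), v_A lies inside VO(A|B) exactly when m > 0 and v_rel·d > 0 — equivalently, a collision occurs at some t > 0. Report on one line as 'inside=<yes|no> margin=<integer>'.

d = (-13, 13),  |d|² = 338;  R = 6+2 = 8,  c = 338−8² = 274
v_rel = (11, -4),  |v_rel|² = 137;  v_rel·d = (11)·(-13) + (-4)·(13) = -195
137·t² + 390·t + 274 = 0  ⇒  m = (-195)² − 137·274 = 487
m = 487 > 0,  v_rel·d = -195 < 0  ⇒  outside

inside=no margin=487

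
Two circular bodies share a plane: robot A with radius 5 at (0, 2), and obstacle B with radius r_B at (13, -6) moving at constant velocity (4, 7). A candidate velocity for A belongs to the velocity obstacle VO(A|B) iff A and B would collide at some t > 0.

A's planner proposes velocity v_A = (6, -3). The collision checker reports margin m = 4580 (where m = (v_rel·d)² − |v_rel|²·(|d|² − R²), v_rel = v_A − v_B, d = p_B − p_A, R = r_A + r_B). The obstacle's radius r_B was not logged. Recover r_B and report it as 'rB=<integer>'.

m = 4580
d = (13, -8);  v_rel = (2, -10),  |v_rel|² = 104
v_rel×d = (2)·(-8) − (-10)·(13) = 114
since m = R²·104 − 114²:  R² = (12996 + 4580) / 104 = 169
R = √169 = 13  ⇒  r_B = 13 − 5 = 8

rB=8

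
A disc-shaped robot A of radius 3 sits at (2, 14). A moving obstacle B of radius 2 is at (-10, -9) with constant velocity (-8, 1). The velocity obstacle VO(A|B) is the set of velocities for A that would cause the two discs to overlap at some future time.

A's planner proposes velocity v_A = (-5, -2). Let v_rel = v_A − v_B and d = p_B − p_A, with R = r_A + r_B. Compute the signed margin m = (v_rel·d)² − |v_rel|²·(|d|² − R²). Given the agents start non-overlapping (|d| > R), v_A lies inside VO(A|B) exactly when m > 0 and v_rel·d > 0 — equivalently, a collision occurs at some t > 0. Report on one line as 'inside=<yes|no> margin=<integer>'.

d = (-12, -23),  |d|² = 673;  R = 3+2 = 5,  c = 673−5² = 648
v_rel = (3, -3),  |v_rel|² = 18;  v_rel·d = (3)·(-12) + (-3)·(-23) = 33
18·t² − 66·t + 648 = 0  ⇒  m = 33² − 18·648 = -10575
m = -10575 < 0,  v_rel·d = 33 > 0  ⇒  outside

inside=no margin=-10575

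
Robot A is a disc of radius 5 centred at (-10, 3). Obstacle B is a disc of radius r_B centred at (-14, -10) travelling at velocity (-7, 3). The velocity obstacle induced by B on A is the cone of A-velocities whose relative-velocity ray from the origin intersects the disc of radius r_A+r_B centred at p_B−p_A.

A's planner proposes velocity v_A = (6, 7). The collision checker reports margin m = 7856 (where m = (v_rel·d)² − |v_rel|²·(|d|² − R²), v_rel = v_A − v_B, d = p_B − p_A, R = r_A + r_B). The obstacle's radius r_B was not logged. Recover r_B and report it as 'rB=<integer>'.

m = 7856
d = (-4, -13);  v_rel = (13, 4),  |v_rel|² = 185
v_rel×d = (13)·(-13) − (4)·(-4) = -153
since m = R²·185 − (-153)²:  R² = (23409 + 7856) / 185 = 169
R = √169 = 13  ⇒  r_B = 13 − 5 = 8

rB=8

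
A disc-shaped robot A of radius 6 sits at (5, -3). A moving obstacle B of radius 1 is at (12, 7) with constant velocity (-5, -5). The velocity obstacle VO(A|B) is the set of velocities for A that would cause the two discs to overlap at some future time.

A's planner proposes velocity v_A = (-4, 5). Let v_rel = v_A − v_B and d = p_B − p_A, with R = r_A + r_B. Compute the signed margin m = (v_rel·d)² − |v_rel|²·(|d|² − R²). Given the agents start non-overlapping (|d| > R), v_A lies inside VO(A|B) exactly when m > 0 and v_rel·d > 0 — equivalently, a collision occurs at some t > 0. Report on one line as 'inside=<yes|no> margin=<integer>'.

d = (7, 10),  |d|² = 149;  R = 6+1 = 7,  c = 149−7² = 100
v_rel = (1, 10),  |v_rel|² = 101;  v_rel·d = (1)·(7) + (10)·(10) = 107
101·t² − 214·t + 100 = 0  ⇒  m = 107² − 101·100 = 1349
m = 1349 > 0,  v_rel·d = 107 > 0  ⇒  inside

inside=yes margin=1349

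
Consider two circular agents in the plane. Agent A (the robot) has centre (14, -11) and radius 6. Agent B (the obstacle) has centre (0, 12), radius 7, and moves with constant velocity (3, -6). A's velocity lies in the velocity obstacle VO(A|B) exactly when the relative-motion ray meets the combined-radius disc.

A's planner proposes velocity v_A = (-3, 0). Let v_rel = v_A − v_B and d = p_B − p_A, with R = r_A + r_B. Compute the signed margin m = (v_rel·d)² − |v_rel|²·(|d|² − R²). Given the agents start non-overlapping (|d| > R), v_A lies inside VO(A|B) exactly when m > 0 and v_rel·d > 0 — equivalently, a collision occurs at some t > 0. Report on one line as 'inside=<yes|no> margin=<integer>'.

d = (-14, 23),  |d|² = 725;  R = 6+7 = 13,  c = 725−13² = 556
v_rel = (-6, 6),  |v_rel|² = 72;  v_rel·d = (-6)·(-14) + (6)·(23) = 222
72·t² − 444·t + 556 = 0  ⇒  m = 222² − 72·556 = 9252
m = 9252 > 0,  v_rel·d = 222 > 0  ⇒  inside

inside=yes margin=9252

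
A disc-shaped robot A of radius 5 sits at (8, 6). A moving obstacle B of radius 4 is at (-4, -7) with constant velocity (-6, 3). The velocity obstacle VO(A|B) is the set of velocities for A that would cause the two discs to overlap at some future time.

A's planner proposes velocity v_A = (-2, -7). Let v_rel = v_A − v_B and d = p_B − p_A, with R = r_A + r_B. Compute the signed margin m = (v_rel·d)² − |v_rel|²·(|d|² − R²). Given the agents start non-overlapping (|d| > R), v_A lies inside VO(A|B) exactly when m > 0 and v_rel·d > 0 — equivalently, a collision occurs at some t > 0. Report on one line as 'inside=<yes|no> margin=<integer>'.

d = (-12, -13),  |d|² = 313;  R = 5+4 = 9,  c = 313−9² = 232
v_rel = (4, -10),  |v_rel|² = 116;  v_rel·d = (4)·(-12) + (-10)·(-13) = 82
116·t² − 164·t + 232 = 0  ⇒  m = 82² − 116·232 = -20188
m = -20188 < 0,  v_rel·d = 82 > 0  ⇒  outside

inside=no margin=-20188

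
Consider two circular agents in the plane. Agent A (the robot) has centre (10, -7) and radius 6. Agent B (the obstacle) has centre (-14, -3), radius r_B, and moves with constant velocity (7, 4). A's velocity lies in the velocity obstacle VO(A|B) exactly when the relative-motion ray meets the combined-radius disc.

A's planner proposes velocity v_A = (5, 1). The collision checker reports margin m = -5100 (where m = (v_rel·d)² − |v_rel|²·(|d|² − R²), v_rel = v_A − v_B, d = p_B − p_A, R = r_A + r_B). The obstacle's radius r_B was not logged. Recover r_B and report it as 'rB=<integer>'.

m = -5100
d = (-24, 4);  v_rel = (-2, -3),  |v_rel|² = 13
v_rel×d = (-2)·(4) − (-3)·(-24) = -80
since m = R²·13 − (-80)²:  R² = (6400 + -5100) / 13 = 100
R = √100 = 10  ⇒  r_B = 10 − 6 = 4

rB=4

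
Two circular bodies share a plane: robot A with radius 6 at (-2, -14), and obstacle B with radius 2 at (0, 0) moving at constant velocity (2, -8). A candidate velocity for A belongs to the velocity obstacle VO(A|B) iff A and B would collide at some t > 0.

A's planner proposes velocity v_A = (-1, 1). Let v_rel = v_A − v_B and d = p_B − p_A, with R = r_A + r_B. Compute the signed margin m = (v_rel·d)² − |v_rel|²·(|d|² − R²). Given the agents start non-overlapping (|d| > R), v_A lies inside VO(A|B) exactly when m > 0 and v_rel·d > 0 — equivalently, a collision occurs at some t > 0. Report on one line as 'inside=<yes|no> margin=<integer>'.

d = (2, 14),  |d|² = 200;  R = 6+2 = 8,  c = 200−8² = 136
v_rel = (-3, 9),  |v_rel|² = 90;  v_rel·d = (-3)·(2) + (9)·(14) = 120
90·t² − 240·t + 136 = 0  ⇒  m = 120² − 90·136 = 2160
m = 2160 > 0,  v_rel·d = 120 > 0  ⇒  inside

inside=yes margin=2160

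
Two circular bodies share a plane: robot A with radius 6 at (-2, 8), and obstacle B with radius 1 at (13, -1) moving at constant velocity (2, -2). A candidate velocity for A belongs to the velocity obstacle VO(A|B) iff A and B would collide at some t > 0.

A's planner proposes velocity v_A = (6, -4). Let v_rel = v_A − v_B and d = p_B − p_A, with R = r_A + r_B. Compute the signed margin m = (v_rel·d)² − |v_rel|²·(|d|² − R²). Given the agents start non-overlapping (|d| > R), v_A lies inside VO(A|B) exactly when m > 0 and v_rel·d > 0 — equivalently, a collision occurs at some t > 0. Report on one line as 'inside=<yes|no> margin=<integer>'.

d = (15, -9),  |d|² = 306;  R = 6+1 = 7,  c = 306−7² = 257
v_rel = (4, -2),  |v_rel|² = 20;  v_rel·d = (4)·(15) + (-2)·(-9) = 78
20·t² − 156·t + 257 = 0  ⇒  m = 78² − 20·257 = 944
m = 944 > 0,  v_rel·d = 78 > 0  ⇒  inside

inside=yes margin=944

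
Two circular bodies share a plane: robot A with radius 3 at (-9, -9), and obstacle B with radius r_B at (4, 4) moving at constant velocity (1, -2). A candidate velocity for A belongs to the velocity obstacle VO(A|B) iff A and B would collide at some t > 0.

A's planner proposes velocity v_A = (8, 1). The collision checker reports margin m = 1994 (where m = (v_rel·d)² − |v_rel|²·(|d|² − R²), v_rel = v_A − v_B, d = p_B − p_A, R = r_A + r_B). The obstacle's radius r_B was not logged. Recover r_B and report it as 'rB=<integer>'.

m = 1994
d = (13, 13);  v_rel = (7, 3),  |v_rel|² = 58
v_rel×d = (7)·(13) − (3)·(13) = 52
since m = R²·58 − 52²:  R² = (2704 + 1994) / 58 = 81
R = √81 = 9  ⇒  r_B = 9 − 3 = 6

rB=6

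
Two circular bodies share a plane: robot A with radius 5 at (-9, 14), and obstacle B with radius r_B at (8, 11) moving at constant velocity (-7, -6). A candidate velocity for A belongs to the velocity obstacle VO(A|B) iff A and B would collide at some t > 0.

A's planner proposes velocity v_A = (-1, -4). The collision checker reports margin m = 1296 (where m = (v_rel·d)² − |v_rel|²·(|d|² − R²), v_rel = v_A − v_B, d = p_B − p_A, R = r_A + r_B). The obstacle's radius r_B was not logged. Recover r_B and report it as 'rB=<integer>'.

m = 1296
d = (17, -3);  v_rel = (6, 2),  |v_rel|² = 40
v_rel×d = (6)·(-3) − (2)·(17) = -52
since m = R²·40 − (-52)²:  R² = (2704 + 1296) / 40 = 100
R = √100 = 10  ⇒  r_B = 10 − 5 = 5

rB=5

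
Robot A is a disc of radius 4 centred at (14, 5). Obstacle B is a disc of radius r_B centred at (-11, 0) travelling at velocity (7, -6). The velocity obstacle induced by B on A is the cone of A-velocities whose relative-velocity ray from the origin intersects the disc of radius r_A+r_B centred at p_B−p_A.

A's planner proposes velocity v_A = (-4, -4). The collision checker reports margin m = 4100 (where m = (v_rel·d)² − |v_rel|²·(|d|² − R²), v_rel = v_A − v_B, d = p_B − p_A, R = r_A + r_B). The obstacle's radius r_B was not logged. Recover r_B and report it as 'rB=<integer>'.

m = 4100
d = (-25, -5);  v_rel = (-11, 2),  |v_rel|² = 125
v_rel×d = (-11)·(-5) − (2)·(-25) = 105
since m = R²·125 − 105²:  R² = (11025 + 4100) / 125 = 121
R = √121 = 11  ⇒  r_B = 11 − 4 = 7

rB=7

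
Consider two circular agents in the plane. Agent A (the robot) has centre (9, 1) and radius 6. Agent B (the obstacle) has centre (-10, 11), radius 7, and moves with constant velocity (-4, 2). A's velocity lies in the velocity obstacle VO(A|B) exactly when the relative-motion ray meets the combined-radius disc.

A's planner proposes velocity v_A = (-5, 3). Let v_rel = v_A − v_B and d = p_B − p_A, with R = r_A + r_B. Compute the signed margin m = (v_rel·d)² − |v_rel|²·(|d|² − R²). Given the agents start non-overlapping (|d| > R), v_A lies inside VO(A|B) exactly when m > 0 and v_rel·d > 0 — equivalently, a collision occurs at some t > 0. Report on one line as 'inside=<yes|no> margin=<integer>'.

d = (-19, 10),  |d|² = 461;  R = 6+7 = 13,  c = 461−13² = 292
v_rel = (-1, 1),  |v_rel|² = 2;  v_rel·d = (-1)·(-19) + (1)·(10) = 29
2·t² − 58·t + 292 = 0  ⇒  m = 29² − 2·292 = 257
m = 257 > 0,  v_rel·d = 29 > 0  ⇒  inside

inside=yes margin=257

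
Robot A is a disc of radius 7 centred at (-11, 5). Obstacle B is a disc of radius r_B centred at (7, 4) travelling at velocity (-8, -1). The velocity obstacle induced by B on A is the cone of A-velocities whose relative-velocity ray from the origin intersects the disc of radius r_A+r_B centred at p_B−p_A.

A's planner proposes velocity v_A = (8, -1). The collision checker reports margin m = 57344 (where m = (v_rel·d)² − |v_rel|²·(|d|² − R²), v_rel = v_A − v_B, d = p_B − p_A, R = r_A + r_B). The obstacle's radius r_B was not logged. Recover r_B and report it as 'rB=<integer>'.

m = 57344
d = (18, -1);  v_rel = (16, 0),  |v_rel|² = 256
v_rel×d = (16)·(-1) − (0)·(18) = -16
since m = R²·256 − (-16)²:  R² = (256 + 57344) / 256 = 225
R = √225 = 15  ⇒  r_B = 15 − 7 = 8

rB=8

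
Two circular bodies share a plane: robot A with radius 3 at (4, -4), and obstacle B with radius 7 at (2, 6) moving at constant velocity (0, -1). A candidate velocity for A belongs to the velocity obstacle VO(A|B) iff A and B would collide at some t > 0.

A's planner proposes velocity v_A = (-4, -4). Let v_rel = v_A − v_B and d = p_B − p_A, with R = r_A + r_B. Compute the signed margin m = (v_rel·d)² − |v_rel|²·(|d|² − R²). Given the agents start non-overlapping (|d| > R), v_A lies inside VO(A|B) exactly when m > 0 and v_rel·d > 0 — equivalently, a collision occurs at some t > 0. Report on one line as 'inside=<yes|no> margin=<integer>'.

d = (-2, 10),  |d|² = 104;  R = 3+7 = 10,  c = 104−10² = 4
v_rel = (-4, -3),  |v_rel|² = 25;  v_rel·d = (-4)·(-2) + (-3)·(10) = -22
25·t² + 44·t + 4 = 0  ⇒  m = (-22)² − 25·4 = 384
m = 384 > 0,  v_rel·d = -22 < 0  ⇒  outside

inside=no margin=384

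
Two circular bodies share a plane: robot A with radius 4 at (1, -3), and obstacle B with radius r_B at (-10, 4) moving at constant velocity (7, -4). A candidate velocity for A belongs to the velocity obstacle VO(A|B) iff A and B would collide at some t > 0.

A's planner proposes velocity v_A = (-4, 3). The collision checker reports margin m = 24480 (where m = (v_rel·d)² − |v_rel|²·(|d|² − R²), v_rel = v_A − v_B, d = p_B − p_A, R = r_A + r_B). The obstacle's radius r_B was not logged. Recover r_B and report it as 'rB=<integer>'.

m = 24480
d = (-11, 7);  v_rel = (-11, 7),  |v_rel|² = 170
v_rel×d = (-11)·(7) − (7)·(-11) = 0
since m = R²·170 − 0²:  R² = (0 + 24480) / 170 = 144
R = √144 = 12  ⇒  r_B = 12 − 4 = 8

rB=8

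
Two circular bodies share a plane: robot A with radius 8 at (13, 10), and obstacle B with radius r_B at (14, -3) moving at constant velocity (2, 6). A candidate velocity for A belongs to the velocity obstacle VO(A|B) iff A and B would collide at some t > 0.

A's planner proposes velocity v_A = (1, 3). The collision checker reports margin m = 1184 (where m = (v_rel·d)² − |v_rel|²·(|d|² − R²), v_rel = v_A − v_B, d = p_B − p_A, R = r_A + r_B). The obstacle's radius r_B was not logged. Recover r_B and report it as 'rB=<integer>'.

m = 1184
d = (1, -13);  v_rel = (-1, -3),  |v_rel|² = 10
v_rel×d = (-1)·(-13) − (-3)·(1) = 16
since m = R²·10 − 16²:  R² = (256 + 1184) / 10 = 144
R = √144 = 12  ⇒  r_B = 12 − 8 = 4

rB=4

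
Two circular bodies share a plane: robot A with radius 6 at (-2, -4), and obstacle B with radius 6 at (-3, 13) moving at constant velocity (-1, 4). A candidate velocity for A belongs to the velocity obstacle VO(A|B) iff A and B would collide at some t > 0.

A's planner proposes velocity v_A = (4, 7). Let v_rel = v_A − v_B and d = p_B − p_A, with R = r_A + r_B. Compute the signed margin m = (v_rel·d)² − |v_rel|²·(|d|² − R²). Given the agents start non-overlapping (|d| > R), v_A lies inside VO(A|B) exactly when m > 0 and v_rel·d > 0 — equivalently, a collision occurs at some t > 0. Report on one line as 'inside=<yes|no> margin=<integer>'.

d = (-1, 17),  |d|² = 290;  R = 6+6 = 12,  c = 290−12² = 146
v_rel = (5, 3),  |v_rel|² = 34;  v_rel·d = (5)·(-1) + (3)·(17) = 46
34·t² − 92·t + 146 = 0  ⇒  m = 46² − 34·146 = -2848
m = -2848 < 0,  v_rel·d = 46 > 0  ⇒  outside

inside=no margin=-2848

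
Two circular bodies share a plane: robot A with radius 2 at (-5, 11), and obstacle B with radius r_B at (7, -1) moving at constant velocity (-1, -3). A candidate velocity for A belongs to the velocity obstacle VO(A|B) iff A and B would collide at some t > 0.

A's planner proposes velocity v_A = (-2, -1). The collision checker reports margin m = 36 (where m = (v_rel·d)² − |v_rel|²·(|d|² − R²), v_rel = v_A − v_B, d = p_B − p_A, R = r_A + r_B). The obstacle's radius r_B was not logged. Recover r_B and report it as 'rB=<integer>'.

m = 36
d = (12, -12);  v_rel = (-1, 2),  |v_rel|² = 5
v_rel×d = (-1)·(-12) − (2)·(12) = -12
since m = R²·5 − (-12)²:  R² = (144 + 36) / 5 = 36
R = √36 = 6  ⇒  r_B = 6 − 2 = 4

rB=4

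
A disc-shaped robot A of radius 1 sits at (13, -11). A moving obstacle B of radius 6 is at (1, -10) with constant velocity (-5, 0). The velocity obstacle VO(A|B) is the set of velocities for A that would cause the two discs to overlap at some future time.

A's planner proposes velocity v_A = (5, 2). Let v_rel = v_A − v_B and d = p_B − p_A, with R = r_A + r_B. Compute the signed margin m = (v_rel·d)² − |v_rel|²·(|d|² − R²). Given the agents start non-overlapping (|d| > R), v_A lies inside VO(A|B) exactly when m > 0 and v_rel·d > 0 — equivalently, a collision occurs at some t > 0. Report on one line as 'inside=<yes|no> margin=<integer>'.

d = (-12, 1),  |d|² = 145;  R = 1+6 = 7,  c = 145−7² = 96
v_rel = (10, 2),  |v_rel|² = 104;  v_rel·d = (10)·(-12) + (2)·(1) = -118
104·t² + 236·t + 96 = 0  ⇒  m = (-118)² − 104·96 = 3940
m = 3940 > 0,  v_rel·d = -118 < 0  ⇒  outside

inside=no margin=3940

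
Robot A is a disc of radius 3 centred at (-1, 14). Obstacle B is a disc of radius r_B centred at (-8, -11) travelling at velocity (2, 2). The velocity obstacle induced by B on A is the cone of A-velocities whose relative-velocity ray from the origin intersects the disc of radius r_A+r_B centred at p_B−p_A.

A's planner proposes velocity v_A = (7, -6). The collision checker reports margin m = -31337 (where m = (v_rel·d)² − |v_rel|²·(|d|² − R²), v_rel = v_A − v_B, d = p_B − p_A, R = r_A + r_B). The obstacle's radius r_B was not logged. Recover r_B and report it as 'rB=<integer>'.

m = -31337
d = (-7, -25);  v_rel = (5, -8),  |v_rel|² = 89
v_rel×d = (5)·(-25) − (-8)·(-7) = -181
since m = R²·89 − (-181)²:  R² = (32761 + -31337) / 89 = 16
R = √16 = 4  ⇒  r_B = 4 − 3 = 1

rB=1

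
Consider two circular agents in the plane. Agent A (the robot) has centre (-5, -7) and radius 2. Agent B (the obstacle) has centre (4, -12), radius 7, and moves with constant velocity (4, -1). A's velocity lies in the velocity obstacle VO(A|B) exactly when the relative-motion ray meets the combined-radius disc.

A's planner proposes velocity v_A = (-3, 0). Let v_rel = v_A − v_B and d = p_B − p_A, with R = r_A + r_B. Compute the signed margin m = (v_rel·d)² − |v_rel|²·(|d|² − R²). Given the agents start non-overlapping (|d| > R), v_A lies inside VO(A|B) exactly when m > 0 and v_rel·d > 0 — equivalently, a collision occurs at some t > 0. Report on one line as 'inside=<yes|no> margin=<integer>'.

d = (9, -5),  |d|² = 106;  R = 2+7 = 9,  c = 106−9² = 25
v_rel = (-7, 1),  |v_rel|² = 50;  v_rel·d = (-7)·(9) + (1)·(-5) = -68
50·t² + 136·t + 25 = 0  ⇒  m = (-68)² − 50·25 = 3374
m = 3374 > 0,  v_rel·d = -68 < 0  ⇒  outside

inside=no margin=3374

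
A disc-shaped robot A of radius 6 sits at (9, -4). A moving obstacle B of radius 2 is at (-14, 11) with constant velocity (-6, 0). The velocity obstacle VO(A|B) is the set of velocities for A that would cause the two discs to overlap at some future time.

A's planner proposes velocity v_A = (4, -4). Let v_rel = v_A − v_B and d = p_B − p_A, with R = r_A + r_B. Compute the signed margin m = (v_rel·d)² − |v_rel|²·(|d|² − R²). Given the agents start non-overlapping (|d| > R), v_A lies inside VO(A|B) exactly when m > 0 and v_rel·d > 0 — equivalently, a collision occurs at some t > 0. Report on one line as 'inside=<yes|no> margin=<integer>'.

d = (-23, 15),  |d|² = 754;  R = 6+2 = 8,  c = 754−8² = 690
v_rel = (10, -4),  |v_rel|² = 116;  v_rel·d = (10)·(-23) + (-4)·(15) = -290
116·t² + 580·t + 690 = 0  ⇒  m = (-290)² − 116·690 = 4060
m = 4060 > 0,  v_rel·d = -290 < 0  ⇒  outside

inside=no margin=4060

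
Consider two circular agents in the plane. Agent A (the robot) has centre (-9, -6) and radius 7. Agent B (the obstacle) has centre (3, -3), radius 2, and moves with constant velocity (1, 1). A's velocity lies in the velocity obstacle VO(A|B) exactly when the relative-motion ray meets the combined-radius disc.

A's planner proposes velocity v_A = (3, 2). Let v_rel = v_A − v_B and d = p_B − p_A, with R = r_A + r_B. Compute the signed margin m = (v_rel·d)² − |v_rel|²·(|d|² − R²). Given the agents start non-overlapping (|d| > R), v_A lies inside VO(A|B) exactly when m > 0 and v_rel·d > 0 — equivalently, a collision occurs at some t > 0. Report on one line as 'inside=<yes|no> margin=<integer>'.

d = (12, 3),  |d|² = 153;  R = 7+2 = 9,  c = 153−9² = 72
v_rel = (2, 1),  |v_rel|² = 5;  v_rel·d = (2)·(12) + (1)·(3) = 27
5·t² − 54·t + 72 = 0  ⇒  m = 27² − 5·72 = 369
m = 369 > 0,  v_rel·d = 27 > 0  ⇒  inside

inside=yes margin=369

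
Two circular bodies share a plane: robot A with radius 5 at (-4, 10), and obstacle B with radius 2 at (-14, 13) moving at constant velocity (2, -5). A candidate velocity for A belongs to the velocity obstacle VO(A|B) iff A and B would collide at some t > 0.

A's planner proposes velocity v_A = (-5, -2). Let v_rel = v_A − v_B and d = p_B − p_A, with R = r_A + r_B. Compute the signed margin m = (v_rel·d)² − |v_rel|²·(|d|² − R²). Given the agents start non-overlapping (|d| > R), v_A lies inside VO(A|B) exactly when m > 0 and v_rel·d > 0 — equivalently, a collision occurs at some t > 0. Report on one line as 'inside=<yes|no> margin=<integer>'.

d = (-10, 3),  |d|² = 109;  R = 5+2 = 7,  c = 109−7² = 60
v_rel = (-7, 3),  |v_rel|² = 58;  v_rel·d = (-7)·(-10) + (3)·(3) = 79
58·t² − 158·t + 60 = 0  ⇒  m = 79² − 58·60 = 2761
m = 2761 > 0,  v_rel·d = 79 > 0  ⇒  inside

inside=yes margin=2761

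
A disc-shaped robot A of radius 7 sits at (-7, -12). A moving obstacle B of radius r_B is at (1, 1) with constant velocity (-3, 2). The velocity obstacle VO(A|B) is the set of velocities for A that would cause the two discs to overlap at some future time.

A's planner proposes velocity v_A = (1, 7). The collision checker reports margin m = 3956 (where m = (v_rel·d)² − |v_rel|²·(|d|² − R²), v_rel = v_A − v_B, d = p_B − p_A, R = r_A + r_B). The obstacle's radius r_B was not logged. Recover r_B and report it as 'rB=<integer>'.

m = 3956
d = (8, 13);  v_rel = (4, 5),  |v_rel|² = 41
v_rel×d = (4)·(13) − (5)·(8) = 12
since m = R²·41 − 12²:  R² = (144 + 3956) / 41 = 100
R = √100 = 10  ⇒  r_B = 10 − 7 = 3

rB=3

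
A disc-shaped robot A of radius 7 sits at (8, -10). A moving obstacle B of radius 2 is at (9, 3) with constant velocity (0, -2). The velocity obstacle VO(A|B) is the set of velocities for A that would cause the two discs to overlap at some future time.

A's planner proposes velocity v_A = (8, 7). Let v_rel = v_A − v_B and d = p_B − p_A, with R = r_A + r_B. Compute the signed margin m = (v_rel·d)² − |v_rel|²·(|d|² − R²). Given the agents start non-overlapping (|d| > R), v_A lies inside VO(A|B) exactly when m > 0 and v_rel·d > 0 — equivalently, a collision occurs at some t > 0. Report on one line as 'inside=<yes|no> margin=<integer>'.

d = (1, 13),  |d|² = 170;  R = 7+2 = 9,  c = 170−9² = 89
v_rel = (8, 9),  |v_rel|² = 145;  v_rel·d = (8)·(1) + (9)·(13) = 125
145·t² − 250·t + 89 = 0  ⇒  m = 125² − 145·89 = 2720
m = 2720 > 0,  v_rel·d = 125 > 0  ⇒  inside

inside=yes margin=2720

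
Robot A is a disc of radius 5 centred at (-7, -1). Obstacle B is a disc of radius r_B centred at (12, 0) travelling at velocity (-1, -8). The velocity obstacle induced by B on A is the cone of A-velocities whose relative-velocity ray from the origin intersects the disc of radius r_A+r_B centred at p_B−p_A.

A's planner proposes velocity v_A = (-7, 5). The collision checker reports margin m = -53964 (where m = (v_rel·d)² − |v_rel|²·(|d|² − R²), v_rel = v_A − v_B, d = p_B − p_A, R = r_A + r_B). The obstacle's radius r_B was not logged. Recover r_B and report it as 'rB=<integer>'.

m = -53964
d = (19, 1);  v_rel = (-6, 13),  |v_rel|² = 205
v_rel×d = (-6)·(1) − (13)·(19) = -253
since m = R²·205 − (-253)²:  R² = (64009 + -53964) / 205 = 49
R = √49 = 7  ⇒  r_B = 7 − 5 = 2

rB=2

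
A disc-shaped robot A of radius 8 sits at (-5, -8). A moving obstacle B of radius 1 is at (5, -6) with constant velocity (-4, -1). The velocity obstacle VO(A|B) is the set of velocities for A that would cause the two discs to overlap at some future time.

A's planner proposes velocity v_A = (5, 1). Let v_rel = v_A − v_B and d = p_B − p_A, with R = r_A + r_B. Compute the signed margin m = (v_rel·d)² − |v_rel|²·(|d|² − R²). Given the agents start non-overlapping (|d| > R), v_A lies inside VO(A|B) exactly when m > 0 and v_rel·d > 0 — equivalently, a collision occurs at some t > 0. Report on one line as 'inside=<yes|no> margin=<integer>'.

d = (10, 2),  |d|² = 104;  R = 8+1 = 9,  c = 104−9² = 23
v_rel = (9, 2),  |v_rel|² = 85;  v_rel·d = (9)·(10) + (2)·(2) = 94
85·t² − 188·t + 23 = 0  ⇒  m = 94² − 85·23 = 6881
m = 6881 > 0,  v_rel·d = 94 > 0  ⇒  inside

inside=yes margin=6881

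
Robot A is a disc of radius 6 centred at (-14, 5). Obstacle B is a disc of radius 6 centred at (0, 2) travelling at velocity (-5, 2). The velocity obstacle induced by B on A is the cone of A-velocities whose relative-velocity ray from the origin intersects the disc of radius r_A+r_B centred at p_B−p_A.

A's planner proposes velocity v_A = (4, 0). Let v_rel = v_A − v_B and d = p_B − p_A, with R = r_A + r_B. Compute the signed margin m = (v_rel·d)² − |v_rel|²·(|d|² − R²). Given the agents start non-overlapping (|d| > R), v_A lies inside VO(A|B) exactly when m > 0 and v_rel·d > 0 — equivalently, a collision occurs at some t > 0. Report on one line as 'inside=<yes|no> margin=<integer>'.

d = (14, -3),  |d|² = 205;  R = 6+6 = 12,  c = 205−12² = 61
v_rel = (9, -2),  |v_rel|² = 85;  v_rel·d = (9)·(14) + (-2)·(-3) = 132
85·t² − 264·t + 61 = 0  ⇒  m = 132² − 85·61 = 12239
m = 12239 > 0,  v_rel·d = 132 > 0  ⇒  inside

inside=yes margin=12239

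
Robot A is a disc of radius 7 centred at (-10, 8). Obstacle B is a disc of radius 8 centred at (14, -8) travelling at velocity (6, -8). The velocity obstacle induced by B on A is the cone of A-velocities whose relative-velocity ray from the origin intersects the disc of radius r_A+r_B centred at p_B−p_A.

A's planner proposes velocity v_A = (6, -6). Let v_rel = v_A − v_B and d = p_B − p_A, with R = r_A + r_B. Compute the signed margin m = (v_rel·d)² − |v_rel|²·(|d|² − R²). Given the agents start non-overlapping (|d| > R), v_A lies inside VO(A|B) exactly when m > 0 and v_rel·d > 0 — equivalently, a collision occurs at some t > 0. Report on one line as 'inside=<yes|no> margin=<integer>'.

d = (24, -16),  |d|² = 832;  R = 7+8 = 15,  c = 832−15² = 607
v_rel = (0, 2),  |v_rel|² = 4;  v_rel·d = (0)·(24) + (2)·(-16) = -32
4·t² + 64·t + 607 = 0  ⇒  m = (-32)² − 4·607 = -1404
m = -1404 < 0,  v_rel·d = -32 < 0  ⇒  outside

inside=no margin=-1404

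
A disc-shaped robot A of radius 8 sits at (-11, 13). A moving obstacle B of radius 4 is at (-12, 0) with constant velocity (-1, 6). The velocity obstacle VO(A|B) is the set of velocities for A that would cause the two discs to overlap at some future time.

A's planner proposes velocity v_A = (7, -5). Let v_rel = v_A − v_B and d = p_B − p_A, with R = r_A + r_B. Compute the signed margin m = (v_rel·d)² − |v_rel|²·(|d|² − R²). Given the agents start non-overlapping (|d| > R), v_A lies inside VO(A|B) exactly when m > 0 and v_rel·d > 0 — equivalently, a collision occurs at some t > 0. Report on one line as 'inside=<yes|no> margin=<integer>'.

d = (-1, -13),  |d|² = 170;  R = 8+4 = 12,  c = 170−12² = 26
v_rel = (8, -11),  |v_rel|² = 185;  v_rel·d = (8)·(-1) + (-11)·(-13) = 135
185·t² − 270·t + 26 = 0  ⇒  m = 135² − 185·26 = 13415
m = 13415 > 0,  v_rel·d = 135 > 0  ⇒  inside

inside=yes margin=13415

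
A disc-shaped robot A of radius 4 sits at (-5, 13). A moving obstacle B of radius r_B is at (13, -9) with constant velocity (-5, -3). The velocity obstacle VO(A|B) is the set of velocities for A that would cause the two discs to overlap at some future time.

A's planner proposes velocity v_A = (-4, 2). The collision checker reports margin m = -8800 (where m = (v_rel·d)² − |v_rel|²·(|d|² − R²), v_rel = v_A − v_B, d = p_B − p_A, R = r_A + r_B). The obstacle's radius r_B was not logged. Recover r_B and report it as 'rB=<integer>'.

m = -8800
d = (18, -22);  v_rel = (1, 5),  |v_rel|² = 26
v_rel×d = (1)·(-22) − (5)·(18) = -112
since m = R²·26 − (-112)²:  R² = (12544 + -8800) / 26 = 144
R = √144 = 12  ⇒  r_B = 12 − 4 = 8

rB=8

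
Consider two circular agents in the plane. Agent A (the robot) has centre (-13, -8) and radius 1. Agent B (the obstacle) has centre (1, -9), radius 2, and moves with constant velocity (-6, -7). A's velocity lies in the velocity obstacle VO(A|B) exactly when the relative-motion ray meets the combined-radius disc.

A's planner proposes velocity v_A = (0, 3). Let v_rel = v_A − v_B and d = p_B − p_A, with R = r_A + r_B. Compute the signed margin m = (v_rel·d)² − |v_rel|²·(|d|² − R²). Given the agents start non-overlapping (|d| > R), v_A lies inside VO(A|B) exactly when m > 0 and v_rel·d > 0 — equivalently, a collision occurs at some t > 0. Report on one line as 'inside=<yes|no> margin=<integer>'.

d = (14, -1),  |d|² = 197;  R = 1+2 = 3,  c = 197−3² = 188
v_rel = (6, 10),  |v_rel|² = 136;  v_rel·d = (6)·(14) + (10)·(-1) = 74
136·t² − 148·t + 188 = 0  ⇒  m = 74² − 136·188 = -20092
m = -20092 < 0,  v_rel·d = 74 > 0  ⇒  outside

inside=no margin=-20092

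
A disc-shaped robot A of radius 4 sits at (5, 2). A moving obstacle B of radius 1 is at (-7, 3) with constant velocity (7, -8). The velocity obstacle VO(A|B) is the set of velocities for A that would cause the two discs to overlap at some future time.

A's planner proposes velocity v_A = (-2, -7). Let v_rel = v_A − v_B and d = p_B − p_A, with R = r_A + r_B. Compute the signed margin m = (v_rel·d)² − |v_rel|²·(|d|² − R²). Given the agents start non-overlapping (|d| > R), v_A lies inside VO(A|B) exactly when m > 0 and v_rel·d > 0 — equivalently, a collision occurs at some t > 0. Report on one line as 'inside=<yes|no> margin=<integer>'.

d = (-12, 1),  |d|² = 145;  R = 4+1 = 5,  c = 145−5² = 120
v_rel = (-9, 1),  |v_rel|² = 82;  v_rel·d = (-9)·(-12) + (1)·(1) = 109
82·t² − 218·t + 120 = 0  ⇒  m = 109² − 82·120 = 2041
m = 2041 > 0,  v_rel·d = 109 > 0  ⇒  inside

inside=yes margin=2041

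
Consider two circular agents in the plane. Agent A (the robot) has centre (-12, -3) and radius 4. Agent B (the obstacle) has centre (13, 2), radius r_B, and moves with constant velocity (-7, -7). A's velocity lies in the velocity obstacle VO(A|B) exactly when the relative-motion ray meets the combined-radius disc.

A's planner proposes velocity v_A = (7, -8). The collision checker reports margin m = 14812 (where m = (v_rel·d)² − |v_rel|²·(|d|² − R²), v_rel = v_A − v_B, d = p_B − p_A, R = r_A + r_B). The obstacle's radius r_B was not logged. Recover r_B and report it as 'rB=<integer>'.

m = 14812
d = (25, 5);  v_rel = (14, -1),  |v_rel|² = 197
v_rel×d = (14)·(5) − (-1)·(25) = 95
since m = R²·197 − 95²:  R² = (9025 + 14812) / 197 = 121
R = √121 = 11  ⇒  r_B = 11 − 4 = 7

rB=7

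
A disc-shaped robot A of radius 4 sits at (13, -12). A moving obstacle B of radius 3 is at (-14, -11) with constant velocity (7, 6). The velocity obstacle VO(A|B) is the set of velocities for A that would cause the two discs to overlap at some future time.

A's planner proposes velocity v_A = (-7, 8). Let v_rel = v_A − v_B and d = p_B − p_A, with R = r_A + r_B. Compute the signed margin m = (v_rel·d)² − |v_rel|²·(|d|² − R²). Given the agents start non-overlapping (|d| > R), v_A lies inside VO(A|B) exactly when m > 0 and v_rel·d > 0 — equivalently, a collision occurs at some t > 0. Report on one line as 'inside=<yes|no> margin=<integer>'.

d = (-27, 1),  |d|² = 730;  R = 4+3 = 7,  c = 730−7² = 681
v_rel = (-14, 2),  |v_rel|² = 200;  v_rel·d = (-14)·(-27) + (2)·(1) = 380
200·t² − 760·t + 681 = 0  ⇒  m = 380² − 200·681 = 8200
m = 8200 > 0,  v_rel·d = 380 > 0  ⇒  inside

inside=yes margin=8200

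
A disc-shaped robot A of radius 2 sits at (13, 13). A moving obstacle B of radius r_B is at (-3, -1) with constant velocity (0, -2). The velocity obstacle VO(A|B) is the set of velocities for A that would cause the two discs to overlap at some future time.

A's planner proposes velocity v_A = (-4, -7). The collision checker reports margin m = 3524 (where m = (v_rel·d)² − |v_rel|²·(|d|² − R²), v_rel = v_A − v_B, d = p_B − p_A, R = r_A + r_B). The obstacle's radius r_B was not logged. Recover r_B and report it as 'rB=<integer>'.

m = 3524
d = (-16, -14);  v_rel = (-4, -5),  |v_rel|² = 41
v_rel×d = (-4)·(-14) − (-5)·(-16) = -24
since m = R²·41 − (-24)²:  R² = (576 + 3524) / 41 = 100
R = √100 = 10  ⇒  r_B = 10 − 2 = 8

rB=8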